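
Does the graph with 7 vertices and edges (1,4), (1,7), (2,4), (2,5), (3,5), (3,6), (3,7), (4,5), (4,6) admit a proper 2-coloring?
No (odd cycle of length 5: 5 -> 4 -> 1 -> 7 -> 3 -> 5)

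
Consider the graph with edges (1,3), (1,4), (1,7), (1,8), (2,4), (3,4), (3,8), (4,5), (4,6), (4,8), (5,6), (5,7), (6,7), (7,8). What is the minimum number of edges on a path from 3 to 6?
2 (path: 3 -> 4 -> 6, 2 edges)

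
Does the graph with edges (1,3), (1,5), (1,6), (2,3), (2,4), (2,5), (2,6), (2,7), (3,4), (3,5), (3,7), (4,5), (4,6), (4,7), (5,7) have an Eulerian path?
No (6 vertices have odd degree: {1, 2, 3, 4, 5, 6}; Eulerian path requires 0 or 2)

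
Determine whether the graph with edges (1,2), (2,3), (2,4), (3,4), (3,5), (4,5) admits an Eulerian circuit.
No (4 vertices have odd degree: {1, 2, 3, 4}; Eulerian circuit requires 0)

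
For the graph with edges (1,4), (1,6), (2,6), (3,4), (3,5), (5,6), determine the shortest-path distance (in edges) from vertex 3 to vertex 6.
2 (path: 3 -> 5 -> 6, 2 edges)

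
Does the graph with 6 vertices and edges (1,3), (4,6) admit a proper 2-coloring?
Yes. Partition: {1, 2, 4, 5}, {3, 6}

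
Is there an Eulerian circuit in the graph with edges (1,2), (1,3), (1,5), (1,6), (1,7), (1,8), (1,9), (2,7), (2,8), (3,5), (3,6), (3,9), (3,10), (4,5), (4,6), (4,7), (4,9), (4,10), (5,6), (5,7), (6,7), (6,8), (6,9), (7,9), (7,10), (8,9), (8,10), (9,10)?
No (10 vertices have odd degree: {1, 2, 3, 4, 5, 6, 7, 8, 9, 10}; Eulerian circuit requires 0)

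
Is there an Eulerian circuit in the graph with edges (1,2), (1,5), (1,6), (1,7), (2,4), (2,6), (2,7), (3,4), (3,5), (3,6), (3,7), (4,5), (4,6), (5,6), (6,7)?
Yes (the graph is connected and all 7 vertices have even degree)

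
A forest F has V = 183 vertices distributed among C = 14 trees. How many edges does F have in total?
169 (Each of the 14 component trees on V_i vertices has V_i - 1 edges; summing gives V - C = 183 - 14 = 169)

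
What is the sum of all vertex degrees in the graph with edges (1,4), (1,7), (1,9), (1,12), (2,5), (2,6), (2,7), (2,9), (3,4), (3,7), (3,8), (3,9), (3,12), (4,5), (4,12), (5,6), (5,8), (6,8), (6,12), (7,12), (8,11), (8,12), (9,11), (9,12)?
48 (handshake: sum of degrees = 2|E| = 2 x 24 = 48)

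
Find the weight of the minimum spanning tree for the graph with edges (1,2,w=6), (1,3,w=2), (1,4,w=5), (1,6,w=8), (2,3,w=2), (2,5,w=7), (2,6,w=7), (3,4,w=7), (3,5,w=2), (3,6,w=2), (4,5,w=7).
13 (MST edges: (1,3,w=2), (1,4,w=5), (2,3,w=2), (3,5,w=2), (3,6,w=2); sum of weights 2 + 5 + 2 + 2 + 2 = 13)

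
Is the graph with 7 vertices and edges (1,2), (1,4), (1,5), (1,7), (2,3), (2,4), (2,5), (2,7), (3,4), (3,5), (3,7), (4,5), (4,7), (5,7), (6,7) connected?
Yes (BFS from 1 visits [1, 2, 4, 5, 7, 3, 6] — all 7 vertices reached)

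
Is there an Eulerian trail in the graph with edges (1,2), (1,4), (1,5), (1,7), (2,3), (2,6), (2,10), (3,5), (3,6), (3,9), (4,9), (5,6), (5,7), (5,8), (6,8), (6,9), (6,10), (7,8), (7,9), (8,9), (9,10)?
Yes (the graph is connected and exactly 2 vertices have odd degree: {5, 10}; any Eulerian path must start and end at those)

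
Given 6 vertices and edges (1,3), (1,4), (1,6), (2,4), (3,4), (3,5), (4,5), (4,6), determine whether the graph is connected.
Yes (BFS from 1 visits [1, 3, 4, 6, 5, 2] — all 6 vertices reached)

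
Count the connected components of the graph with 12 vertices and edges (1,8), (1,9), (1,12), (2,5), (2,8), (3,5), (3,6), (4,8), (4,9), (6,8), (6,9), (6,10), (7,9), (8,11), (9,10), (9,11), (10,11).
1 (components: {1, 2, 3, 4, 5, 6, 7, 8, 9, 10, 11, 12})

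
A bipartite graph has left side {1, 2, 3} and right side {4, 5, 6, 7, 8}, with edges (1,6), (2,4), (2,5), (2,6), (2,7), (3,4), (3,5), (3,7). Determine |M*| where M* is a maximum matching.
3 (matching: (1,6), (2,7), (3,5); upper bound min(|L|,|R|) = min(3,5) = 3)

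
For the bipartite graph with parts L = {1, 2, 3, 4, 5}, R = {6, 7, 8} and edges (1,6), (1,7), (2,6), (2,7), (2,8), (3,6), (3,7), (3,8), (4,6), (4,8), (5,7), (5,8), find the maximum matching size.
3 (matching: (1,7), (2,8), (3,6); upper bound min(|L|,|R|) = min(5,3) = 3)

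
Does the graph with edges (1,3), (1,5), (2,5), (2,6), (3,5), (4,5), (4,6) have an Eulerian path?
Yes — and in fact it has an Eulerian circuit (the graph is connected and all 6 vertices have even degree)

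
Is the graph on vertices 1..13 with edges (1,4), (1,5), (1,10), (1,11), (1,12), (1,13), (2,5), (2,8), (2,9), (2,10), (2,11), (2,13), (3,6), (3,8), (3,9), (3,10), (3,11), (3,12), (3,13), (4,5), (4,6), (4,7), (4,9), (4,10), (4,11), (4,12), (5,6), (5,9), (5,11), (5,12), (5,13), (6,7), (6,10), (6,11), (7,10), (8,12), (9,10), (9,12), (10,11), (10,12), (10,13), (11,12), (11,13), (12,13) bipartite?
No (odd cycle of length 3: 10 -> 1 -> 4 -> 10)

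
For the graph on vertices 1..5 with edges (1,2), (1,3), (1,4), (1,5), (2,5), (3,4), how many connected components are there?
1 (components: {1, 2, 3, 4, 5})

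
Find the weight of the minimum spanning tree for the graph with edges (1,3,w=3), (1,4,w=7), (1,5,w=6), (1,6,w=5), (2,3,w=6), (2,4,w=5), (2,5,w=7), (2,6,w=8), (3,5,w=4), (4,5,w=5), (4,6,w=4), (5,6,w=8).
21 (MST edges: (1,3,w=3), (1,6,w=5), (2,4,w=5), (3,5,w=4), (4,6,w=4); sum of weights 3 + 5 + 5 + 4 + 4 = 21)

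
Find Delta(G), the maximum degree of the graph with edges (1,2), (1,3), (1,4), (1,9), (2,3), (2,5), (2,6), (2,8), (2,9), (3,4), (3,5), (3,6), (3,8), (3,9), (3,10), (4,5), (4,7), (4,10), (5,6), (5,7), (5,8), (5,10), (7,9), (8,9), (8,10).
8 (attained at vertex 3)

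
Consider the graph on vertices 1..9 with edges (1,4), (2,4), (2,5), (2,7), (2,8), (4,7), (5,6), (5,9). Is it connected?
No, it has 2 components: {1, 2, 4, 5, 6, 7, 8, 9}, {3}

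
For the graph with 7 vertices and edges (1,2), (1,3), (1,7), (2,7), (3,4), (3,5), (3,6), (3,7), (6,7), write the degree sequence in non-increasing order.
[5, 4, 3, 2, 2, 1, 1] (degrees: deg(1)=3, deg(2)=2, deg(3)=5, deg(4)=1, deg(5)=1, deg(6)=2, deg(7)=4)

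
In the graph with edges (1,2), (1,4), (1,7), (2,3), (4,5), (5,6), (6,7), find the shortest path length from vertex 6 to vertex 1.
2 (path: 6 -> 7 -> 1, 2 edges)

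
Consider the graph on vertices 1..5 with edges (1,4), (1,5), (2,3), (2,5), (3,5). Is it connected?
Yes (BFS from 1 visits [1, 4, 5, 2, 3] — all 5 vertices reached)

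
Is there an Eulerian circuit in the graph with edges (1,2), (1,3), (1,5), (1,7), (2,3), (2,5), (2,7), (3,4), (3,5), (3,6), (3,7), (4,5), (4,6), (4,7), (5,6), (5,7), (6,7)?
Yes (the graph is connected and all 7 vertices have even degree)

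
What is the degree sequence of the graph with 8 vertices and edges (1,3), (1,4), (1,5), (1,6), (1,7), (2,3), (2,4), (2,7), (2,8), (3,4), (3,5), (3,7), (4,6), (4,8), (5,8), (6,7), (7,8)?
[5, 5, 5, 5, 4, 4, 3, 3] (degrees: deg(1)=5, deg(2)=4, deg(3)=5, deg(4)=5, deg(5)=3, deg(6)=3, deg(7)=5, deg(8)=4)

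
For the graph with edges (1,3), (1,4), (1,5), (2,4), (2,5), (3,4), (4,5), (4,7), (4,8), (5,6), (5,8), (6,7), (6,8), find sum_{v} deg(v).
26 (handshake: sum of degrees = 2|E| = 2 x 13 = 26)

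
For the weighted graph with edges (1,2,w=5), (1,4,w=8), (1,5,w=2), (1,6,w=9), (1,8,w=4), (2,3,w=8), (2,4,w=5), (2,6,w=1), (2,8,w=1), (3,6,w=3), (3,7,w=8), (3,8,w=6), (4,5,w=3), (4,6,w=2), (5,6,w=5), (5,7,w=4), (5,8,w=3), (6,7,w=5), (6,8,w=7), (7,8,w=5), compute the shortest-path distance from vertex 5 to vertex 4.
3 (path: 5 -> 4; weights 3 = 3)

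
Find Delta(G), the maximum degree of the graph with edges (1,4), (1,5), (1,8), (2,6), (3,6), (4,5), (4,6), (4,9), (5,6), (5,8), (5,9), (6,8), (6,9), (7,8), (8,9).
6 (attained at vertex 6)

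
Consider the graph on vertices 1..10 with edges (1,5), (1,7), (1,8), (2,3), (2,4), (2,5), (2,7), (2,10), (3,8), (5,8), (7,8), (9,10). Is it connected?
No, it has 2 components: {1, 2, 3, 4, 5, 7, 8, 9, 10}, {6}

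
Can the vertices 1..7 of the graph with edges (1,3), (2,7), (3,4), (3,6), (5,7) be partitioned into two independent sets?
Yes. Partition: {1, 2, 4, 5, 6}, {3, 7}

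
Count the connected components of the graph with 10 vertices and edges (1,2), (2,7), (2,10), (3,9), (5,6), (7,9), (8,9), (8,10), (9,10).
3 (components: {1, 2, 3, 7, 8, 9, 10}, {4}, {5, 6})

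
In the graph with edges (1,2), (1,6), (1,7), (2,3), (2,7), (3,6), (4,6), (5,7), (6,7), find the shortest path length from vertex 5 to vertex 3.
3 (path: 5 -> 7 -> 6 -> 3, 3 edges)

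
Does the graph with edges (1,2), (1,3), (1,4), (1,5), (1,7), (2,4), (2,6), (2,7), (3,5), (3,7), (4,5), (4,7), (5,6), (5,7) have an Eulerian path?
No (4 vertices have odd degree: {1, 3, 5, 7}; Eulerian path requires 0 or 2)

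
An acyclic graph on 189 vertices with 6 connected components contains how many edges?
183 (Each of the 6 component trees on V_i vertices has V_i - 1 edges; summing gives V - C = 189 - 6 = 183)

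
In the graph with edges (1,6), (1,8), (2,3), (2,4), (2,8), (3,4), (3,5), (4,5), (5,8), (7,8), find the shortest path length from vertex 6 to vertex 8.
2 (path: 6 -> 1 -> 8, 2 edges)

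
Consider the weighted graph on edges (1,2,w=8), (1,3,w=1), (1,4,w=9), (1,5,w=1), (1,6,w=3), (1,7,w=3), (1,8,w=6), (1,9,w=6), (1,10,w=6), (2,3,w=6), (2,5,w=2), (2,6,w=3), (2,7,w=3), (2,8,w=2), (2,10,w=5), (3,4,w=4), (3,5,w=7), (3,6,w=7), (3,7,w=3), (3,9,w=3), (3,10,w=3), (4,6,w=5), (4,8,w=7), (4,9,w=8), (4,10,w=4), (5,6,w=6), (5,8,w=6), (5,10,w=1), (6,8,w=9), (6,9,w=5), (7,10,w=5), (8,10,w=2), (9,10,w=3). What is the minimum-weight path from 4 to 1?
5 (path: 4 -> 3 -> 1; weights 4 + 1 = 5)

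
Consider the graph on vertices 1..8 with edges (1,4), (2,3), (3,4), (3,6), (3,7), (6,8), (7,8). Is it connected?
No, it has 2 components: {1, 2, 3, 4, 6, 7, 8}, {5}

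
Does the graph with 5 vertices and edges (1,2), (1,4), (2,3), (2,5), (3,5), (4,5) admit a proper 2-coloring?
No (odd cycle of length 5: 5 -> 4 -> 1 -> 2 -> 3 -> 5)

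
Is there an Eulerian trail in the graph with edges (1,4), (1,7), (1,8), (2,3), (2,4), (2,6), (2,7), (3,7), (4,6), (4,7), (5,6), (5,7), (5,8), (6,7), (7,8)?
No (4 vertices have odd degree: {1, 5, 7, 8}; Eulerian path requires 0 or 2)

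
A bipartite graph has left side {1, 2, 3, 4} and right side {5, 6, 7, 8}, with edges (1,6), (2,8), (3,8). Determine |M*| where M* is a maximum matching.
2 (matching: (1,6), (2,8); upper bound min(|L|,|R|) = min(4,4) = 4)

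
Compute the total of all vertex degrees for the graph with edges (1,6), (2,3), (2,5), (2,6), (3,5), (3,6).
12 (handshake: sum of degrees = 2|E| = 2 x 6 = 12)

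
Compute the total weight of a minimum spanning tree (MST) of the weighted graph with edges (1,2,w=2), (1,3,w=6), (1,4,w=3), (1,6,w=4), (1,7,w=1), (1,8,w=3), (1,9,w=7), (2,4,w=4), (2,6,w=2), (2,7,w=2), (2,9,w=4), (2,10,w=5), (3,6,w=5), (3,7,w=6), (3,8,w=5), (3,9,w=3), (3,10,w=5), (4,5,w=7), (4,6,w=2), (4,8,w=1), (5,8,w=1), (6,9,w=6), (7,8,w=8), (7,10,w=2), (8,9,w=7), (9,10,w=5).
18 (MST edges: (1,2,w=2), (1,7,w=1), (2,6,w=2), (2,9,w=4), (3,9,w=3), (4,6,w=2), (4,8,w=1), (5,8,w=1), (7,10,w=2); sum of weights 2 + 1 + 2 + 4 + 3 + 2 + 1 + 1 + 2 = 18)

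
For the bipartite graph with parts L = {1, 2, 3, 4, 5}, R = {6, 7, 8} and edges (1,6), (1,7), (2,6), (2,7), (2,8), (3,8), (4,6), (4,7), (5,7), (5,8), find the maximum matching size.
3 (matching: (1,7), (2,8), (4,6); upper bound min(|L|,|R|) = min(5,3) = 3)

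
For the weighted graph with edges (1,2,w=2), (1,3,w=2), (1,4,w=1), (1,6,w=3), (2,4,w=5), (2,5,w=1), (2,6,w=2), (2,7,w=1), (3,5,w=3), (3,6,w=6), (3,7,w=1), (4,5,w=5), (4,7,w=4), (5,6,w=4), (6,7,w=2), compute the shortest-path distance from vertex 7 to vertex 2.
1 (path: 7 -> 2; weights 1 = 1)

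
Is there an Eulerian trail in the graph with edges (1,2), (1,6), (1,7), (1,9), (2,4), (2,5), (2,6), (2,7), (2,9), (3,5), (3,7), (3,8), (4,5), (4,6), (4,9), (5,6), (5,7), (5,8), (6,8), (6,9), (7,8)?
Yes (the graph is connected and exactly 2 vertices have odd degree: {3, 7}; any Eulerian path must start and end at those)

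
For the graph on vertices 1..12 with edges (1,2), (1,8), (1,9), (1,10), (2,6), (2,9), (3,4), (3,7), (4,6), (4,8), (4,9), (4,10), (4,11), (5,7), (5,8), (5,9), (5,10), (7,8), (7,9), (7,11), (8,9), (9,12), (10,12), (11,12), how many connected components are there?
1 (components: {1, 2, 3, 4, 5, 6, 7, 8, 9, 10, 11, 12})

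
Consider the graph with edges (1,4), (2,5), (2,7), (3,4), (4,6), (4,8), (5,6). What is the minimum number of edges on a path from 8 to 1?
2 (path: 8 -> 4 -> 1, 2 edges)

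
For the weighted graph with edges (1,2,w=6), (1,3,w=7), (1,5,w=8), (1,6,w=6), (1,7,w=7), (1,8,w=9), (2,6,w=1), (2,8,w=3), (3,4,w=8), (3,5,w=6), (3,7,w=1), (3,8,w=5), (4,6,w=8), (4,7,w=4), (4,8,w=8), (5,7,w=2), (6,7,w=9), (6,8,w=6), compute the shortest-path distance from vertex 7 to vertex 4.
4 (path: 7 -> 4; weights 4 = 4)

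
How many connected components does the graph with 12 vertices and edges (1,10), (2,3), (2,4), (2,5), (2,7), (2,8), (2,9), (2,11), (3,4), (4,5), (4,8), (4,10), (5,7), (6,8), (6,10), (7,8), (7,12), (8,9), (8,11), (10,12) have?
1 (components: {1, 2, 3, 4, 5, 6, 7, 8, 9, 10, 11, 12})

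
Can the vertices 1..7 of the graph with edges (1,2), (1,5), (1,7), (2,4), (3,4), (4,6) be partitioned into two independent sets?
Yes. Partition: {1, 4}, {2, 3, 5, 6, 7}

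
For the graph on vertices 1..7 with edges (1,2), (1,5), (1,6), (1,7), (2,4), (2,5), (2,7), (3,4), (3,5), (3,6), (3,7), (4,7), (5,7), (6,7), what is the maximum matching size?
3 (matching: (1,6), (2,5), (3,7); upper bound floor(n/2) = floor(7/2) = 3)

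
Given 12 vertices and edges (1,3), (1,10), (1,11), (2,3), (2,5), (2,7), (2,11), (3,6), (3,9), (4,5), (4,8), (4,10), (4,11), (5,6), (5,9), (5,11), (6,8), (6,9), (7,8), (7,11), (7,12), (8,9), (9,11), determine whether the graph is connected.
Yes (BFS from 1 visits [1, 3, 10, 11, 2, 6, 9, 4, 5, 7, 8, 12] — all 12 vertices reached)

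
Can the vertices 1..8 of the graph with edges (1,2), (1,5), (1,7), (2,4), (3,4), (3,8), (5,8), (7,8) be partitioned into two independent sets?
Yes. Partition: {1, 4, 6, 8}, {2, 3, 5, 7}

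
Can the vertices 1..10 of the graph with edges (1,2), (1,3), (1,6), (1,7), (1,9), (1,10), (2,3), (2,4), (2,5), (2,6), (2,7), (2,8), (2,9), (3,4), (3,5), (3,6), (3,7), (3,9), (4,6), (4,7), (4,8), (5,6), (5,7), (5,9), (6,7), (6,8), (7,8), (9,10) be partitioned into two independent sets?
No (odd cycle of length 3: 2 -> 1 -> 6 -> 2)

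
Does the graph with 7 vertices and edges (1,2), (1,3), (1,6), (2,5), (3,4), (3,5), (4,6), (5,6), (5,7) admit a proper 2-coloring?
Yes. Partition: {1, 4, 5}, {2, 3, 6, 7}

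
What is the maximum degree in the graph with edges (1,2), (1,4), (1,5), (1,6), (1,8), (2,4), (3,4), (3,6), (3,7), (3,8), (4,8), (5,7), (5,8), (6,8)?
5 (attained at vertices 1, 8)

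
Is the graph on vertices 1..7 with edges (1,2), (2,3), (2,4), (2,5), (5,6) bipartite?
Yes. Partition: {1, 3, 4, 5, 7}, {2, 6}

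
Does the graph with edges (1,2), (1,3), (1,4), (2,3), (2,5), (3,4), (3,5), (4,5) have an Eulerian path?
No (4 vertices have odd degree: {1, 2, 4, 5}; Eulerian path requires 0 or 2)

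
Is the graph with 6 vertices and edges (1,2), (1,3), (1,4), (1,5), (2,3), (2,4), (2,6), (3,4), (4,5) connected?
Yes (BFS from 1 visits [1, 2, 3, 4, 5, 6] — all 6 vertices reached)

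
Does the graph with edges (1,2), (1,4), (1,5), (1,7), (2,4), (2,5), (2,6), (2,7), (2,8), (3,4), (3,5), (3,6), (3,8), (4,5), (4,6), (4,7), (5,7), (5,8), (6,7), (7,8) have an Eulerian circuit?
Yes (the graph is connected and all 8 vertices have even degree)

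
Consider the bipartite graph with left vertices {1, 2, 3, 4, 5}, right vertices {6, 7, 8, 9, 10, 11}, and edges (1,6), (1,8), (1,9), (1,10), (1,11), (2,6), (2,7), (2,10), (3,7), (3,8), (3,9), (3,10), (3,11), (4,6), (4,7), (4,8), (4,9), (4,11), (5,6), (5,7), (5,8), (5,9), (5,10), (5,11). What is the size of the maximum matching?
5 (matching: (1,11), (2,10), (3,9), (4,8), (5,7); upper bound min(|L|,|R|) = min(5,6) = 5)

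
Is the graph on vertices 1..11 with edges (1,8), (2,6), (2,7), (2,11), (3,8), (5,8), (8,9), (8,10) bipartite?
Yes. Partition: {1, 2, 3, 4, 5, 9, 10}, {6, 7, 8, 11}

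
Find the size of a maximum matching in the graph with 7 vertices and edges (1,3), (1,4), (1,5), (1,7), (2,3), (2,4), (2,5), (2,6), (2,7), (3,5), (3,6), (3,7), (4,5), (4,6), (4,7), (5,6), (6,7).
3 (matching: (1,5), (2,6), (3,7); upper bound floor(n/2) = floor(7/2) = 3)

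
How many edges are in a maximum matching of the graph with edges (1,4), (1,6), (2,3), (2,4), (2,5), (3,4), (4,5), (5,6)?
3 (matching: (1,6), (2,5), (3,4); upper bound floor(n/2) = floor(6/2) = 3)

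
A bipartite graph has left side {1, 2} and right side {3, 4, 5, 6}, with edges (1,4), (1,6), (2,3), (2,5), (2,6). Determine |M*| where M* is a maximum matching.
2 (matching: (1,6), (2,5); upper bound min(|L|,|R|) = min(2,4) = 2)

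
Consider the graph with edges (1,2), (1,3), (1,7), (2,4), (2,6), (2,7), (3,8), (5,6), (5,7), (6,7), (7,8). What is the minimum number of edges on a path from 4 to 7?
2 (path: 4 -> 2 -> 7, 2 edges)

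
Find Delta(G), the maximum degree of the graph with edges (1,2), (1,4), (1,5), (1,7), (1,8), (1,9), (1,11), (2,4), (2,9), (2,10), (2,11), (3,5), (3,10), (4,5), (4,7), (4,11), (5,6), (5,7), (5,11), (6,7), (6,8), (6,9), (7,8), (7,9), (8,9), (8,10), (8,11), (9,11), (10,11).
7 (attained at vertices 1, 11)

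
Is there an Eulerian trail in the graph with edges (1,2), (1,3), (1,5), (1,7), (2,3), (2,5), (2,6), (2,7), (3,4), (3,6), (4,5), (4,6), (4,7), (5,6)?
Yes (the graph is connected and exactly 2 vertices have odd degree: {2, 7}; any Eulerian path must start and end at those)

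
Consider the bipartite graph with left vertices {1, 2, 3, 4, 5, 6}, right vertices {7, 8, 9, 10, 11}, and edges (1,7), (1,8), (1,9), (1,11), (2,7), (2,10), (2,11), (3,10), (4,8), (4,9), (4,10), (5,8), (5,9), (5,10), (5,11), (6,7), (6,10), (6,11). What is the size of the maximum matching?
5 (matching: (1,11), (2,10), (4,9), (5,8), (6,7); upper bound min(|L|,|R|) = min(6,5) = 5)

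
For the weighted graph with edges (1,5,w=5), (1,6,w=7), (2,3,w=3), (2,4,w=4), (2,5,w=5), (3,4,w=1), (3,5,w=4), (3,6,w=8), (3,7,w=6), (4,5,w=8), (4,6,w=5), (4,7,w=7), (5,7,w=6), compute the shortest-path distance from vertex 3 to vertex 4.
1 (path: 3 -> 4; weights 1 = 1)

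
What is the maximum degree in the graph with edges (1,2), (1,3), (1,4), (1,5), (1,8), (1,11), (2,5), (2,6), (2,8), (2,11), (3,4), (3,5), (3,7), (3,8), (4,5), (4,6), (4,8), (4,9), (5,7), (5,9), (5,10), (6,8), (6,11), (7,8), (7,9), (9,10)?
7 (attained at vertex 5)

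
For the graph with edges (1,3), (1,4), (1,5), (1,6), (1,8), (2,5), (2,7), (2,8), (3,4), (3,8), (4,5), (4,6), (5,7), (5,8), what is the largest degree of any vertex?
5 (attained at vertices 1, 5)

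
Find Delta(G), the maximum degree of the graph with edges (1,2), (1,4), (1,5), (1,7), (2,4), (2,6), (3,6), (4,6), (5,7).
4 (attained at vertex 1)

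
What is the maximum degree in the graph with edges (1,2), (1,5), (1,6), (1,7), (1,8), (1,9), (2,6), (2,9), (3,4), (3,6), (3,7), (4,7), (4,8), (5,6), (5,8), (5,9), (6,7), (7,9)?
6 (attained at vertex 1)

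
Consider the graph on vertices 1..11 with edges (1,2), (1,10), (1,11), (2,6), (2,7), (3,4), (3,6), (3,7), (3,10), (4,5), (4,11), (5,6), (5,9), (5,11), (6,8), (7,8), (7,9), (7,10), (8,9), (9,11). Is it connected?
Yes (BFS from 1 visits [1, 2, 10, 11, 6, 7, 3, 4, 5, 9, 8] — all 11 vertices reached)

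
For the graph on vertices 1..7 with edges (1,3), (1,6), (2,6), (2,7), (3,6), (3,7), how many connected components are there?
3 (components: {1, 2, 3, 6, 7}, {4}, {5})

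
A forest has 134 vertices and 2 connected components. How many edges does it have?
132 (Each of the 2 component trees on V_i vertices has V_i - 1 edges; summing gives V - C = 134 - 2 = 132)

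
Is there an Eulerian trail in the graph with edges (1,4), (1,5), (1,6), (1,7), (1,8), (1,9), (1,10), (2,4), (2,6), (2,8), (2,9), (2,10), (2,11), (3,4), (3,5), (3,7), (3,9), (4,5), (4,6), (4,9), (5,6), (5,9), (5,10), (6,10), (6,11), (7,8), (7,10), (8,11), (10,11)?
Yes (the graph is connected and exactly 2 vertices have odd degree: {1, 9}; any Eulerian path must start and end at those)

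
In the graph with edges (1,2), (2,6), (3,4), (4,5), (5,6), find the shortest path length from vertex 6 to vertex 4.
2 (path: 6 -> 5 -> 4, 2 edges)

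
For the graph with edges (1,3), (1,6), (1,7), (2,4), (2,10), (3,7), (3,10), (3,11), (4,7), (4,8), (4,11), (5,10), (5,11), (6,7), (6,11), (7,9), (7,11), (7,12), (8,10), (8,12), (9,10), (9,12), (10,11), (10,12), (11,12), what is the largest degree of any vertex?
7 (attained at vertices 7, 10, 11)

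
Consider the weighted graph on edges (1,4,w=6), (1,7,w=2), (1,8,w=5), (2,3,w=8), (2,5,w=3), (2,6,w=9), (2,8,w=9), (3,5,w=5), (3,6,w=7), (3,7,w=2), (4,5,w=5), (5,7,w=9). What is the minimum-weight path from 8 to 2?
9 (path: 8 -> 2; weights 9 = 9)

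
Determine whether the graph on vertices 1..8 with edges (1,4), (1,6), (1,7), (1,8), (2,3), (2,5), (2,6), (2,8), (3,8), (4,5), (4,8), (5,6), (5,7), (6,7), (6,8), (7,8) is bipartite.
No (odd cycle of length 3: 8 -> 1 -> 4 -> 8)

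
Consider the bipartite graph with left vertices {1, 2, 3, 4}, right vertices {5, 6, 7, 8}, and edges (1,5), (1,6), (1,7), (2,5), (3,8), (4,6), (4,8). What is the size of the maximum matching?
4 (matching: (1,7), (2,5), (3,8), (4,6); upper bound min(|L|,|R|) = min(4,4) = 4)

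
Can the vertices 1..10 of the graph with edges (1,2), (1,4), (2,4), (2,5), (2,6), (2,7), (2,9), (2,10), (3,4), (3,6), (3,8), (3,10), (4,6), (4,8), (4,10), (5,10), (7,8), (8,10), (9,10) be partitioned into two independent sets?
No (odd cycle of length 3: 4 -> 1 -> 2 -> 4)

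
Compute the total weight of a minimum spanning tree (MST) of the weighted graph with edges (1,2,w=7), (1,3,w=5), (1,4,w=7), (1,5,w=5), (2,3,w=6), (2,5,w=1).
18 (MST edges: (1,3,w=5), (1,4,w=7), (1,5,w=5), (2,5,w=1); sum of weights 5 + 7 + 5 + 1 = 18)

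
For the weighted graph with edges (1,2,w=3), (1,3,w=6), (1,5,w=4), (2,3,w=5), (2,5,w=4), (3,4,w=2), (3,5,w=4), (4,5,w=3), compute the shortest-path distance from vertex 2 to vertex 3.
5 (path: 2 -> 3; weights 5 = 5)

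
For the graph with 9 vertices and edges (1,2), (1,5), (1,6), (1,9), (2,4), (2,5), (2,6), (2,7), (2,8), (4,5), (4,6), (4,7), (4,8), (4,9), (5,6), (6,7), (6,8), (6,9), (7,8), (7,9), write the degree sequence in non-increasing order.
[7, 6, 6, 5, 4, 4, 4, 4, 0] (degrees: deg(1)=4, deg(2)=6, deg(3)=0, deg(4)=6, deg(5)=4, deg(6)=7, deg(7)=5, deg(8)=4, deg(9)=4)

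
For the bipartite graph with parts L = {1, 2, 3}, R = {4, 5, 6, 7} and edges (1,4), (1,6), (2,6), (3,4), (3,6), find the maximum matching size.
2 (matching: (1,6), (3,4); upper bound min(|L|,|R|) = min(3,4) = 3)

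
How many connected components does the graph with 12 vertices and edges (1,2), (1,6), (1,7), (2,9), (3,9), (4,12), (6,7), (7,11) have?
5 (components: {1, 2, 3, 6, 7, 9, 11}, {4, 12}, {5}, {8}, {10})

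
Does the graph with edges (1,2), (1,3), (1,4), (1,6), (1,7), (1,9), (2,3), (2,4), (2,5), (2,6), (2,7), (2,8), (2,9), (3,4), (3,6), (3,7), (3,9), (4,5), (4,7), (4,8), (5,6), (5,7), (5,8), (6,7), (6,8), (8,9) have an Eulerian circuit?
No (2 vertices have odd degree: {5, 8}; Eulerian circuit requires 0)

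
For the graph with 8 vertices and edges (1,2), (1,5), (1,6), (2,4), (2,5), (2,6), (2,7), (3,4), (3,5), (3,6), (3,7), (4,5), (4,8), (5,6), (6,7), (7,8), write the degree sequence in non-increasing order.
[5, 5, 5, 4, 4, 4, 3, 2] (degrees: deg(1)=3, deg(2)=5, deg(3)=4, deg(4)=4, deg(5)=5, deg(6)=5, deg(7)=4, deg(8)=2)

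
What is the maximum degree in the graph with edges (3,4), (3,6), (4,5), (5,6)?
2 (attained at vertices 3, 4, 5, 6)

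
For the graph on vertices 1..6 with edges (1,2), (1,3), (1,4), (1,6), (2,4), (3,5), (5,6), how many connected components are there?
1 (components: {1, 2, 3, 4, 5, 6})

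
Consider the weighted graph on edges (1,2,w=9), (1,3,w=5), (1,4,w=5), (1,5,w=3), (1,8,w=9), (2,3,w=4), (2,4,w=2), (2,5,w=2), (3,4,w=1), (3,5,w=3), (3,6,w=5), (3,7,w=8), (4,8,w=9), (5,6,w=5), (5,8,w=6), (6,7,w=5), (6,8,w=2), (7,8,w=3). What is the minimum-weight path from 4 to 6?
6 (path: 4 -> 3 -> 6; weights 1 + 5 = 6)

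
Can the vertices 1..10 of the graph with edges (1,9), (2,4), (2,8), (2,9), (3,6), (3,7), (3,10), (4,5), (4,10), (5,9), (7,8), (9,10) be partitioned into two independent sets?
Yes. Partition: {1, 2, 5, 6, 7, 10}, {3, 4, 8, 9}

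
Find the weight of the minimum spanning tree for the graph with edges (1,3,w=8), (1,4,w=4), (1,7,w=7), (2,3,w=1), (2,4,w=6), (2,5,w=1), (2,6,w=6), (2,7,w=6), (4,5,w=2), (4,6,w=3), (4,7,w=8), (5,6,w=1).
15 (MST edges: (1,4,w=4), (2,3,w=1), (2,5,w=1), (2,7,w=6), (4,5,w=2), (5,6,w=1); sum of weights 4 + 1 + 1 + 6 + 2 + 1 = 15)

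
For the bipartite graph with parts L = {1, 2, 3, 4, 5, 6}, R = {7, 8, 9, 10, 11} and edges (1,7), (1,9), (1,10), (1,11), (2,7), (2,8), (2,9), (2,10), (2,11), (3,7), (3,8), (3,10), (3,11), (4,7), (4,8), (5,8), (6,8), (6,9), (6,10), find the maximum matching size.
5 (matching: (1,11), (2,10), (3,8), (4,7), (6,9); upper bound min(|L|,|R|) = min(6,5) = 5)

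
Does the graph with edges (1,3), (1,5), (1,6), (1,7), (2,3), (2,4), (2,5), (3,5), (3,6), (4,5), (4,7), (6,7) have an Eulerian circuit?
No (4 vertices have odd degree: {2, 4, 6, 7}; Eulerian circuit requires 0)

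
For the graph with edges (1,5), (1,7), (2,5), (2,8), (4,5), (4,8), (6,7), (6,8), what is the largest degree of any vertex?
3 (attained at vertices 5, 8)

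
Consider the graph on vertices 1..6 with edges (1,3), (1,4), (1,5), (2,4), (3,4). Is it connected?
No, it has 2 components: {1, 2, 3, 4, 5}, {6}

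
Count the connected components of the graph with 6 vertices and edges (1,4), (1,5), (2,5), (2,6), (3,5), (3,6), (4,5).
1 (components: {1, 2, 3, 4, 5, 6})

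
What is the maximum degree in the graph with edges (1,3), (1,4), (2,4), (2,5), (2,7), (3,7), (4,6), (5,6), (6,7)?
3 (attained at vertices 2, 4, 6, 7)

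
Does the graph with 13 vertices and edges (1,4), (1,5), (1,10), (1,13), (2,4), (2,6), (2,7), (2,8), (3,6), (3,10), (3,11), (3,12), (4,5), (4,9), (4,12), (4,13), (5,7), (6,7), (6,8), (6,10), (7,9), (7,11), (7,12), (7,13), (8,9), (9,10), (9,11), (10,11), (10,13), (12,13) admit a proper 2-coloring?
No (odd cycle of length 3: 13 -> 1 -> 4 -> 13)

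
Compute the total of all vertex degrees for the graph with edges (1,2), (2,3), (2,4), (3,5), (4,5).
10 (handshake: sum of degrees = 2|E| = 2 x 5 = 10)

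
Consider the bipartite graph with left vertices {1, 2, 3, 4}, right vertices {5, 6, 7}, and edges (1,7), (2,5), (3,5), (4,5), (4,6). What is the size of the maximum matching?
3 (matching: (1,7), (2,5), (4,6); upper bound min(|L|,|R|) = min(4,3) = 3)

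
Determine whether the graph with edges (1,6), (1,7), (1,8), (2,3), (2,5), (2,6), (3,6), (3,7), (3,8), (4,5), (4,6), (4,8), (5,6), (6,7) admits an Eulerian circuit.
No (6 vertices have odd degree: {1, 2, 4, 5, 7, 8}; Eulerian circuit requires 0)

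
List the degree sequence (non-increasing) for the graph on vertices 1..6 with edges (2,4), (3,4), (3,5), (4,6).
[3, 2, 1, 1, 1, 0] (degrees: deg(1)=0, deg(2)=1, deg(3)=2, deg(4)=3, deg(5)=1, deg(6)=1)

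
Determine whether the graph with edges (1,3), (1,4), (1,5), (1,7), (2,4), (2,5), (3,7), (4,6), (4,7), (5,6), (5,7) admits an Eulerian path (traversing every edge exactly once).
Yes — and in fact it has an Eulerian circuit (the graph is connected and all 7 vertices have even degree)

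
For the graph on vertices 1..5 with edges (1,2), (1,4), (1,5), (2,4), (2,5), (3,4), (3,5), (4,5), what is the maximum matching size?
2 (matching: (1,4), (3,5); upper bound floor(n/2) = floor(5/2) = 2)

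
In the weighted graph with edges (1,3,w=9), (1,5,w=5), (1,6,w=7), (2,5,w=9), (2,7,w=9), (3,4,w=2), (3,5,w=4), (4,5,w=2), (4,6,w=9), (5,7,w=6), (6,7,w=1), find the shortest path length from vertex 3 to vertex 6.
11 (path: 3 -> 4 -> 6; weights 2 + 9 = 11)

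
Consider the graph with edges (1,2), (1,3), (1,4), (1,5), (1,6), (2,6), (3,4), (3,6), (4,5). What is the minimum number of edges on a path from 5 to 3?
2 (path: 5 -> 4 -> 3, 2 edges)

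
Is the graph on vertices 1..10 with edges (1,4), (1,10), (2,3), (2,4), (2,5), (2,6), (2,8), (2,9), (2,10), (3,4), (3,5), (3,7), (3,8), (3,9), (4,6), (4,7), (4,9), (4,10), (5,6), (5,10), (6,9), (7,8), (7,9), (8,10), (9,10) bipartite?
No (odd cycle of length 3: 4 -> 1 -> 10 -> 4)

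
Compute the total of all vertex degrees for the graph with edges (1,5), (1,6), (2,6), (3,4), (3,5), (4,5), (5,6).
14 (handshake: sum of degrees = 2|E| = 2 x 7 = 14)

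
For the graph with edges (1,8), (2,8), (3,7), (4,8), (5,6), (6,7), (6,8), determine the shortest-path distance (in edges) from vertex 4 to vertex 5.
3 (path: 4 -> 8 -> 6 -> 5, 3 edges)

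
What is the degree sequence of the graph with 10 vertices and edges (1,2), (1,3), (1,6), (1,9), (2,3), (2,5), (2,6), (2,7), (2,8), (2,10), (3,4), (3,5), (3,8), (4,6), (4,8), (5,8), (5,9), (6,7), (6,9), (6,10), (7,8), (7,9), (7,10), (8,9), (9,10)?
[7, 6, 6, 6, 5, 5, 4, 4, 4, 3] (degrees: deg(1)=4, deg(2)=7, deg(3)=5, deg(4)=3, deg(5)=4, deg(6)=6, deg(7)=5, deg(8)=6, deg(9)=6, deg(10)=4)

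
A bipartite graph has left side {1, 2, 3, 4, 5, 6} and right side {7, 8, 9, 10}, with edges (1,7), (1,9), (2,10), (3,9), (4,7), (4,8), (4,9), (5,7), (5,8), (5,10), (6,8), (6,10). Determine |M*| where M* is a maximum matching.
4 (matching: (1,9), (2,10), (4,8), (5,7); upper bound min(|L|,|R|) = min(6,4) = 4)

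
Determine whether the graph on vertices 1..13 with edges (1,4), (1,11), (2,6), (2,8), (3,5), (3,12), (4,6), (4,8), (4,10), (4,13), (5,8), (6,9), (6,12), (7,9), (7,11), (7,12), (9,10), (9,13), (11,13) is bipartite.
Yes. Partition: {1, 3, 6, 7, 8, 10, 13}, {2, 4, 5, 9, 11, 12}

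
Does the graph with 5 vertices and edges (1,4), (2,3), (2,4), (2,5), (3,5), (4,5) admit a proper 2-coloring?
No (odd cycle of length 3: 5 -> 4 -> 2 -> 5)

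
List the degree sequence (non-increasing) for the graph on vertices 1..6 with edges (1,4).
[1, 1, 0, 0, 0, 0] (degrees: deg(1)=1, deg(2)=0, deg(3)=0, deg(4)=1, deg(5)=0, deg(6)=0)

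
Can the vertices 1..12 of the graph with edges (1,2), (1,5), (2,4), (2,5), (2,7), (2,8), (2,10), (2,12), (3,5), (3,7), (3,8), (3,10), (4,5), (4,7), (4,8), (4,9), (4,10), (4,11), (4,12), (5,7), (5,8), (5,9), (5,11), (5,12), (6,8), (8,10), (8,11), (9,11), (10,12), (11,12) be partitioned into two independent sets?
No (odd cycle of length 3: 2 -> 1 -> 5 -> 2)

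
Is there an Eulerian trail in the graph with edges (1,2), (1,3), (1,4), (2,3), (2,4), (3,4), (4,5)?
No (4 vertices have odd degree: {1, 2, 3, 5}; Eulerian path requires 0 or 2)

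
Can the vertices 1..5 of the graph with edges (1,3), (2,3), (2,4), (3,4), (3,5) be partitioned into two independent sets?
No (odd cycle of length 3: 4 -> 3 -> 2 -> 4)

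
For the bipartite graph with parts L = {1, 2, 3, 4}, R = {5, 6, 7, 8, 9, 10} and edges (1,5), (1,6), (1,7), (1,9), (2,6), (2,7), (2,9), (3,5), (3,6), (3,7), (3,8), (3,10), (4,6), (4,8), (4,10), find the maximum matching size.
4 (matching: (1,9), (2,7), (3,10), (4,8); upper bound min(|L|,|R|) = min(4,6) = 4)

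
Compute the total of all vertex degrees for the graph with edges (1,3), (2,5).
4 (handshake: sum of degrees = 2|E| = 2 x 2 = 4)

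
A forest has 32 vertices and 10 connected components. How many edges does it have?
22 (Each of the 10 component trees on V_i vertices has V_i - 1 edges; summing gives V - C = 32 - 10 = 22)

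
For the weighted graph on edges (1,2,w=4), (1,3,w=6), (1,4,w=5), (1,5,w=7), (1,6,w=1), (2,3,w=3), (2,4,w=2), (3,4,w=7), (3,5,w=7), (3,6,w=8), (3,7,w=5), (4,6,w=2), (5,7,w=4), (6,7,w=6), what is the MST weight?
17 (MST edges: (1,6,w=1), (2,3,w=3), (2,4,w=2), (3,7,w=5), (4,6,w=2), (5,7,w=4); sum of weights 1 + 3 + 2 + 5 + 2 + 4 = 17)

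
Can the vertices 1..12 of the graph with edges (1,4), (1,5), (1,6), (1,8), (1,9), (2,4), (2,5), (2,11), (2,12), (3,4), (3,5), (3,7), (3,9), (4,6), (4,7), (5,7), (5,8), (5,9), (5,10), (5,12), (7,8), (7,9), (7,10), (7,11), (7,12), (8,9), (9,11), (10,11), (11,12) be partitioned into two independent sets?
No (odd cycle of length 3: 8 -> 1 -> 9 -> 8)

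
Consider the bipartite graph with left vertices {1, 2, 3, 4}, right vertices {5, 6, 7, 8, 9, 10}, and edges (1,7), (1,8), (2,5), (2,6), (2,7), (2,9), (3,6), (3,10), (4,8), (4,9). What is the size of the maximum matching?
4 (matching: (1,8), (2,7), (3,10), (4,9); upper bound min(|L|,|R|) = min(4,6) = 4)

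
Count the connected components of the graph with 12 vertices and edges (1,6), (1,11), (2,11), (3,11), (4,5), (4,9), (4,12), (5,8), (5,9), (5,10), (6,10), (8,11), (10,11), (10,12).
2 (components: {1, 2, 3, 4, 5, 6, 8, 9, 10, 11, 12}, {7})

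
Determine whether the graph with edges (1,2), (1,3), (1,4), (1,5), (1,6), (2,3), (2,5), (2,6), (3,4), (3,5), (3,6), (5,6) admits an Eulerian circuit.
No (2 vertices have odd degree: {1, 3}; Eulerian circuit requires 0)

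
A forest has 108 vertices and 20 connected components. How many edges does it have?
88 (Each of the 20 component trees on V_i vertices has V_i - 1 edges; summing gives V - C = 108 - 20 = 88)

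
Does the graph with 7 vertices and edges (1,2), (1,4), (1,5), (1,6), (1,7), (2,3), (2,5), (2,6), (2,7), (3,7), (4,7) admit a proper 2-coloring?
No (odd cycle of length 3: 7 -> 1 -> 2 -> 7)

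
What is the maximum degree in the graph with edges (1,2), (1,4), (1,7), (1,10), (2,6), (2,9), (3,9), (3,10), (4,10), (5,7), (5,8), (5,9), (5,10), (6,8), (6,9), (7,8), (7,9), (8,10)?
5 (attained at vertices 9, 10)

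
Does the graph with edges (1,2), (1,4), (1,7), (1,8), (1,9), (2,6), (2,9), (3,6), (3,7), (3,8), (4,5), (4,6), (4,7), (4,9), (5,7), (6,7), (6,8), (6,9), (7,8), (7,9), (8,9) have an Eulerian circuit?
No (6 vertices have odd degree: {1, 2, 3, 4, 7, 8}; Eulerian circuit requires 0)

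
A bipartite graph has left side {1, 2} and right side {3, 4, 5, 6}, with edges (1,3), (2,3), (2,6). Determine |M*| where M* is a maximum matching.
2 (matching: (1,3), (2,6); upper bound min(|L|,|R|) = min(2,4) = 2)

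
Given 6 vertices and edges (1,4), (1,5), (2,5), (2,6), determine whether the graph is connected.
No, it has 2 components: {1, 2, 4, 5, 6}, {3}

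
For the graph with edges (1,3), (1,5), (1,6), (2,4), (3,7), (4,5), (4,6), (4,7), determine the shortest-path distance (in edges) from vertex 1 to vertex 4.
2 (path: 1 -> 5 -> 4, 2 edges)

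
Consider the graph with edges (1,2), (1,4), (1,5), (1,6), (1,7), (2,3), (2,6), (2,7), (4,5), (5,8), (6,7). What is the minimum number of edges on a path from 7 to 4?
2 (path: 7 -> 1 -> 4, 2 edges)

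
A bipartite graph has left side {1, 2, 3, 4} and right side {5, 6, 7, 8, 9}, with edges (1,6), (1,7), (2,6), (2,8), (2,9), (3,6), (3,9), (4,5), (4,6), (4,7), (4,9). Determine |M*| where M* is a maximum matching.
4 (matching: (1,7), (2,8), (3,9), (4,6); upper bound min(|L|,|R|) = min(4,5) = 4)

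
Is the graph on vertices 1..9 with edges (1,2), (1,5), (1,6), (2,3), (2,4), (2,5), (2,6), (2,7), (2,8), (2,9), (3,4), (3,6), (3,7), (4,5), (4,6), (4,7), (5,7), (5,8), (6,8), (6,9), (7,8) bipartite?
No (odd cycle of length 3: 2 -> 1 -> 5 -> 2)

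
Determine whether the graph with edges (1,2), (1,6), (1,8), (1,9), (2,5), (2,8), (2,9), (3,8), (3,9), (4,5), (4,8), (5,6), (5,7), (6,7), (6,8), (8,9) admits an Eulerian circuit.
Yes (the graph is connected and all 9 vertices have even degree)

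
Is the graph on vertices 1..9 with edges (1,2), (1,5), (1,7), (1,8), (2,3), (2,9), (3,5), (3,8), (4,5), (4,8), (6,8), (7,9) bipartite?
Yes. Partition: {1, 3, 4, 6, 9}, {2, 5, 7, 8}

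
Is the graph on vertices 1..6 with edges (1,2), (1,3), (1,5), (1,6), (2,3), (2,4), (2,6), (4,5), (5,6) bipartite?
No (odd cycle of length 3: 3 -> 1 -> 2 -> 3)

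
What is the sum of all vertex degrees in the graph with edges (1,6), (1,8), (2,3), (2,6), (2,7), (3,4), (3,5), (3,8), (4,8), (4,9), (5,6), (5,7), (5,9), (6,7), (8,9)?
30 (handshake: sum of degrees = 2|E| = 2 x 15 = 30)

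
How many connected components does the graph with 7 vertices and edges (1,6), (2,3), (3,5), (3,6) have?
3 (components: {1, 2, 3, 5, 6}, {4}, {7})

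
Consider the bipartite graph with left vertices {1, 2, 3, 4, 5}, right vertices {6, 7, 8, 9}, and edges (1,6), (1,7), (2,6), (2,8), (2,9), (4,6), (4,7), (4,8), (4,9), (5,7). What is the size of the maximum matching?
4 (matching: (1,6), (2,9), (4,8), (5,7); upper bound min(|L|,|R|) = min(5,4) = 4)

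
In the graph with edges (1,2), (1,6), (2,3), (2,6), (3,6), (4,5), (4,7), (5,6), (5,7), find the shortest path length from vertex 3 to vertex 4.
3 (path: 3 -> 6 -> 5 -> 4, 3 edges)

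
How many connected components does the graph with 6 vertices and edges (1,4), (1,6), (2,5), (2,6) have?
2 (components: {1, 2, 4, 5, 6}, {3})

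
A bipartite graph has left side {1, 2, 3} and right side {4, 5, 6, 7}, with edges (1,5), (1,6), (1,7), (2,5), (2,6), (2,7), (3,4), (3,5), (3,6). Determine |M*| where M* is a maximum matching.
3 (matching: (1,7), (2,6), (3,5); upper bound min(|L|,|R|) = min(3,4) = 3)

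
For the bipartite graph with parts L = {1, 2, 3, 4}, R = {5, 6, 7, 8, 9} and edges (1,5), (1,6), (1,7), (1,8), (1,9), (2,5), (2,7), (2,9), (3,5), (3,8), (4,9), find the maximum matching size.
4 (matching: (1,6), (2,7), (3,8), (4,9); upper bound min(|L|,|R|) = min(4,5) = 4)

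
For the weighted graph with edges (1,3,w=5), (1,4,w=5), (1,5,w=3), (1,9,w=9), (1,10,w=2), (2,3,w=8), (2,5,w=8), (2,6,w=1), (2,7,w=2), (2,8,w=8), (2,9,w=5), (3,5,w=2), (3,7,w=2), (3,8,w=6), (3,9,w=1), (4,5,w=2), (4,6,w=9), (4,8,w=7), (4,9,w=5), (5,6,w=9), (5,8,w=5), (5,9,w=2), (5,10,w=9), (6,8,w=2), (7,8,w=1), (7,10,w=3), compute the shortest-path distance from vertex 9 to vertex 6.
6 (path: 9 -> 2 -> 6; weights 5 + 1 = 6)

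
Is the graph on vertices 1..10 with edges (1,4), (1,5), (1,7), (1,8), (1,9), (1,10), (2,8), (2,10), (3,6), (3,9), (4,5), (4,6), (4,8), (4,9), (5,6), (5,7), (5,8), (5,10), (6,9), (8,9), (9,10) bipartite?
No (odd cycle of length 3: 4 -> 1 -> 5 -> 4)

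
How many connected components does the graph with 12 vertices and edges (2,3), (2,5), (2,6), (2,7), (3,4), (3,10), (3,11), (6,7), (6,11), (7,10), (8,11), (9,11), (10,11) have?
3 (components: {1}, {2, 3, 4, 5, 6, 7, 8, 9, 10, 11}, {12})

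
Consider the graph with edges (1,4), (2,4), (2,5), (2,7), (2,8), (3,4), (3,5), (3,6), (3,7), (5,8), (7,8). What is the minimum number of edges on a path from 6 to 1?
3 (path: 6 -> 3 -> 4 -> 1, 3 edges)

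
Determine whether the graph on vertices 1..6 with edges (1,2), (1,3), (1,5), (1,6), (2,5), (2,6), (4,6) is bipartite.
No (odd cycle of length 3: 2 -> 1 -> 5 -> 2)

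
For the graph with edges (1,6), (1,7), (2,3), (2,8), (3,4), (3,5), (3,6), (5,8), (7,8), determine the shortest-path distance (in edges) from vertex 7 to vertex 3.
3 (path: 7 -> 8 -> 5 -> 3, 3 edges)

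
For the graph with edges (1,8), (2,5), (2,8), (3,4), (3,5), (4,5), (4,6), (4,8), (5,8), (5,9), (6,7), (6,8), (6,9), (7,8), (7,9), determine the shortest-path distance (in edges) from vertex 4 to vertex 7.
2 (path: 4 -> 6 -> 7, 2 edges)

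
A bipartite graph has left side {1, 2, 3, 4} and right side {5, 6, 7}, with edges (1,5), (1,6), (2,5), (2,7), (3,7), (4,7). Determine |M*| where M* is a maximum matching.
3 (matching: (1,6), (2,5), (3,7); upper bound min(|L|,|R|) = min(4,3) = 3)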